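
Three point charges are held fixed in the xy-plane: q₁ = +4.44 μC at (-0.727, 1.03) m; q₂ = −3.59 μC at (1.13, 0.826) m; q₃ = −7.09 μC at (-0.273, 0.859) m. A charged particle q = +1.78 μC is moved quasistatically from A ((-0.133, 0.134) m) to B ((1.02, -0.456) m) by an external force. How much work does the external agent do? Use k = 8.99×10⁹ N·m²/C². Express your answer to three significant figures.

0.0523 J

For quasistatic motion the external work equals the change in potential energy: W_ext = qΔV = q(V_B − V_A).
At A: distances to the source charges are 1.08 m, 1.44 m, 0.738 m; V_A = Σ kqᵢ/rᵢ = -7.16×10⁴ V.
At B: distances to the source charges are 2.29 m, 1.29 m, 1.84 m; V_B = Σ kqᵢ/rᵢ = -4.22×10⁴ V.
ΔV = V_B − V_A = 2.94×10⁴ V.
W_ext = qΔV = (1.78×10⁻⁶ C)(2.94×10⁴ V) = 0.0523 J.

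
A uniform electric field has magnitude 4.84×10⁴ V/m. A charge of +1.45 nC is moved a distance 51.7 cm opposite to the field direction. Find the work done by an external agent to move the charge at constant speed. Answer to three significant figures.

The potential change for a displacement 51.7 cm opposite to the field direction is ΔV = +Ed = 2.50×10⁴ V.
W_ext = qΔV = 3.63×10⁻⁵ J.

3.63×10⁻⁵ J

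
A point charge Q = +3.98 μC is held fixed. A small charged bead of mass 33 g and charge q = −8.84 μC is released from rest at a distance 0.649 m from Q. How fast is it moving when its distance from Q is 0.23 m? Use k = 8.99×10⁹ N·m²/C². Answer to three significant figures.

Only the electrostatic force acts, so mechanical energy is conserved: ½mv² = U₁ − U₂ = kQq(1/r₁ − 1/r₂).
U₁ − U₂ = (8.99×10⁹ N·m²/C²)(3.98×10⁻⁶ C)(-8.84×10⁻⁶ C)(1/0.649 − 1/0.230) = 0.888 J.
v = √(2·0.888/0.0330) = 7.34 m/s.

7.34 m/s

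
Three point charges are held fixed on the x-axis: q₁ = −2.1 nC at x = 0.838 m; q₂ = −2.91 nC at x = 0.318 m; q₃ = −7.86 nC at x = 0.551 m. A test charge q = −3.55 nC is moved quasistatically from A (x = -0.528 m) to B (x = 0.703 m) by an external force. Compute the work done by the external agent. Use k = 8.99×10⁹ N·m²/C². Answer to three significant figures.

2.00×10⁻⁶ J

For quasistatic motion the external work equals the change in potential energy: W_ext = qΔV = q(V_B − V_A).
At A: distances to the source charges are 1.37 m, 0.846 m, 1.08 m; V_A = Σ kqᵢ/rᵢ = -110 V.
At B: distances to the source charges are 0.135 m, 0.385 m, 0.152 m; V_B = Σ kqᵢ/rᵢ = -673 V.
ΔV = V_B − V_A = -562 V.
W_ext = qΔV = (-3.55×10⁻⁹ C)(-562 V) = 2.00×10⁻⁶ J.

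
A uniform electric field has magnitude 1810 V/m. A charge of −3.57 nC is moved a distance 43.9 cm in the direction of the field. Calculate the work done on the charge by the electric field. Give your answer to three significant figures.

-2.84×10⁻⁶ J

The potential change for a displacement 43.9 cm in the direction of the field is ΔV = −Ed = -795 V.
W_field = −qΔV = -2.84×10⁻⁶ J.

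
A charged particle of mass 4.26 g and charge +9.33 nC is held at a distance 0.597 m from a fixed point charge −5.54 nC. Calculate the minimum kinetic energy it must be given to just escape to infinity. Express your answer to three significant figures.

To just escape, total mechanical energy must reach zero at infinity: ½mv²_min + U = 0, so ½mv²_min = −U = |kQq|/r.
|U| = |kQq|/r = (8.99×10⁹ N·m²/C²)(5.54×10⁻⁹)(9.33×10⁻⁹)/(0.597) = 7.78×10⁻⁷ J.

7.78×10⁻⁷ J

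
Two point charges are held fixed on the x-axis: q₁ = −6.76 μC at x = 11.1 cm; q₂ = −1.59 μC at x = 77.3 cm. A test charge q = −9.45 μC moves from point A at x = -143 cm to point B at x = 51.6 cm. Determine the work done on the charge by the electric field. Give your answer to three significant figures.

-1.51 J

The work done by the electric force is W_field = −ΔU = −q(V_B − V_A) = q(V_A − V_B).
At A: distances to the source charges are 1.54 m, 2.20 m; V_A = Σ kqᵢ/rᵢ = -4.59×10⁴ V.
At B: distances to the source charges are 0.405 m, 0.257 m; V_B = Σ kqᵢ/rᵢ = -2.06×10⁵ V.
ΔV = V_B − V_A = -1.60×10⁵ V.
W_field = −qΔV = −(-9.45×10⁻⁶ C)(-1.60×10⁵ V) = -1.51 J.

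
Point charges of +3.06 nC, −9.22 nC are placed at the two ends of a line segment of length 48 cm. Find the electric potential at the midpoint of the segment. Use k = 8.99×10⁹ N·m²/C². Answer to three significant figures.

-231 V

Electric potential is a scalar, so the contributions from each charge add algebraically: V = Σ kqᵢ/rᵢ.
Each charge is 0.240 m from the midpoint.
V = k[(3.06×10⁻⁹)/(0.240) + (-9.22×10⁻⁹)/(0.240)] = -231 V.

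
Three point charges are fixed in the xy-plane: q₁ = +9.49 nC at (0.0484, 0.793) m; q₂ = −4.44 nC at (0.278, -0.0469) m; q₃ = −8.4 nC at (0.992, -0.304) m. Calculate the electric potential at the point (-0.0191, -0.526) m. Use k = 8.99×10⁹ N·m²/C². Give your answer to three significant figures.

Electric potential is a scalar, so the contributions from each charge add algebraically: V = Σ kqᵢ/rᵢ.
Distances from the field point to each charge: r₁ = 1.32 m, r₂ = 0.564 m, r₃ = 1.04 m.
V = k[(9.49×10⁻⁹)/(1.32) + (-4.44×10⁻⁹)/(0.564) + (-8.40×10⁻⁹)/(1.04)] = -79.2 V.

-79.2 V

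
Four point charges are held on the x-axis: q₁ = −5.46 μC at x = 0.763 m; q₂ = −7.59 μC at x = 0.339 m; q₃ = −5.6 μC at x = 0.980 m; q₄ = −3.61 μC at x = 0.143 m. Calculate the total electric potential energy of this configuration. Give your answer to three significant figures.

The assembly work is the sum of pairwise potential energies, U = Σ_{i<j} kqᵢqⱼ/rᵢⱼ.
Pair separations: r₁₂ = 0.424 m, r₁₃ = 0.217 m, r₁₄ = 0.620 m, r₂₃ = 0.641 m, r₂₄ = 0.196 m, r₃₄ = 0.837 m.
Summing all 6 pair terms gives U = 4.50 J.

4.50 J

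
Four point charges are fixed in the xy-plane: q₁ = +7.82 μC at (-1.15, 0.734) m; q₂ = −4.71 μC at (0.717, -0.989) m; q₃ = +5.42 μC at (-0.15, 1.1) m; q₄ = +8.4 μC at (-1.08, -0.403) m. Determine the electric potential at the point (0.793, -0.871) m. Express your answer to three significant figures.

-2.12×10⁵ V

The total potential is the scalar sum of each charge's contribution, V = Σ kqᵢ/rᵢ.
Distances from the field point to each charge: r₁ = 2.52 m, r₂ = 0.140 m, r₃ = 2.18 m, r₄ = 1.93 m.
V = k[(7.82×10⁻⁶)/(2.52) + (-4.71×10⁻⁶)/(0.140) + (5.42×10⁻⁶)/(2.18) + (8.40×10⁻⁶)/(1.93)] = -2.12×10⁵ V.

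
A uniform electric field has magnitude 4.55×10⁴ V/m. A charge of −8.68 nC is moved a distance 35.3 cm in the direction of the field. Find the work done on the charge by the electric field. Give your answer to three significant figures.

-1.39×10⁻⁴ J

The potential change for a displacement 35.3 cm in the direction of the field is ΔV = −Ed = -1.61×10⁴ V.
W_field = −qΔV = -1.39×10⁻⁴ J.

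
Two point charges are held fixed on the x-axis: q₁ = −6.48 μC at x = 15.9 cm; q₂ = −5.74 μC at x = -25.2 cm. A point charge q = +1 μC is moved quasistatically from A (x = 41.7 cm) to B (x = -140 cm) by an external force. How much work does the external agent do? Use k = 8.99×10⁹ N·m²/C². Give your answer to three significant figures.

0.221 J

For quasistatic motion the external work equals the change in potential energy: W_ext = qΔV = q(V_B − V_A).
At A: distances to the source charges are 0.258 m, 0.669 m; V_A = Σ kqᵢ/rᵢ = -3.03×10⁵ V.
At B: distances to the source charges are 1.56 m, 1.15 m; V_B = Σ kqᵢ/rᵢ = -8.23×10⁴ V.
ΔV = V_B − V_A = 2.21×10⁵ V.
W_ext = qΔV = (1.00×10⁻⁶ C)(2.21×10⁵ V) = 0.221 J.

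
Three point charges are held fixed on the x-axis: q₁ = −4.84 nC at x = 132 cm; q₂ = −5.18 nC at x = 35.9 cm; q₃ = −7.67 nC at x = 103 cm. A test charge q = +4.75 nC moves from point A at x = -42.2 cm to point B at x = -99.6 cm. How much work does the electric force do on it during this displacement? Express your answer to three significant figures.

-2.13×10⁻⁷ J

The work done by the electric force is W_field = −ΔU = −q(V_B − V_A) = q(V_A − V_B).
At A: distances to the source charges are 1.74 m, 0.781 m, 1.45 m; V_A = Σ kqᵢ/rᵢ = -132 V.
At B: distances to the source charges are 2.32 m, 1.35 m, 2.03 m; V_B = Σ kqᵢ/rᵢ = -87.2 V.
ΔV = V_B − V_A = 44.9 V.
W_field = −qΔV = −(4.75×10⁻⁹ C)(44.9 V) = -2.13×10⁻⁷ J.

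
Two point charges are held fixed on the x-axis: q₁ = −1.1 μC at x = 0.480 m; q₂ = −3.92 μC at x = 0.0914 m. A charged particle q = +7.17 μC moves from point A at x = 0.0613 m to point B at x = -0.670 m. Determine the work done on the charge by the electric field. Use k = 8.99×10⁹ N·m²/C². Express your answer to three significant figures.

-8.17 J

The work done by the electric force is W_field = −ΔU = −q(V_B − V_A) = q(V_A − V_B).
At A: distances to the source charges are 0.419 m, 0.0301 m; V_A = Σ kqᵢ/rᵢ = -1.19×10⁶ V.
At B: distances to the source charges are 1.15 m, 0.761 m; V_B = Σ kqᵢ/rᵢ = -5.49×10⁴ V.
ΔV = V_B − V_A = 1.14×10⁶ V.
W_field = −qΔV = −(7.17×10⁻⁶ C)(1.14×10⁶ V) = -8.17 J.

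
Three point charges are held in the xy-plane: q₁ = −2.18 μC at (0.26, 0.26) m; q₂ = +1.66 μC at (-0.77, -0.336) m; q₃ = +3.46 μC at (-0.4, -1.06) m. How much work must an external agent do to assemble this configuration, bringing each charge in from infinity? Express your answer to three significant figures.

-9.78×10⁻³ J

The assembly work is the sum of pairwise potential energies, U = Σ_{i<j} kqᵢqⱼ/rᵢⱼ.
Pair separations: r₁₂ = 1.19 m, r₁₃ = 1.48 m, r₂₃ = 0.813 m.
U = (-0.0273) + (-0.0459) + (0.0635) = -9.78×10⁻³ J.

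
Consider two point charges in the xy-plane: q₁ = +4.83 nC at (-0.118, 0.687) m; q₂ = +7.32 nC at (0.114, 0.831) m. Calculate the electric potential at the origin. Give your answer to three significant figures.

Electric potential is a scalar, so the contributions from each charge add algebraically: V = Σ kqᵢ/rᵢ.
Distances from the field point to each charge: r₁ = 0.697 m, r₂ = 0.839 m.
V = k[(4.83×10⁻⁹)/(0.697) + (7.32×10⁻⁹)/(0.839)] = 141 V.

141 V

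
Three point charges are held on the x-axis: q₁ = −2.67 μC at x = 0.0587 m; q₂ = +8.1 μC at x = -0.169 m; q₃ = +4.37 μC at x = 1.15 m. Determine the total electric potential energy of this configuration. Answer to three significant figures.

The work to assemble the configuration equals its total potential energy, U = Σ kqᵢqⱼ/rᵢⱼ over all pairs.
Pair separations: r₁₂ = 0.228 m, r₁₃ = 1.09 m, r₂₃ = 1.32 m.
U = (-0.854) + (-0.0961) + (0.241) = -0.709 J.

-0.709 J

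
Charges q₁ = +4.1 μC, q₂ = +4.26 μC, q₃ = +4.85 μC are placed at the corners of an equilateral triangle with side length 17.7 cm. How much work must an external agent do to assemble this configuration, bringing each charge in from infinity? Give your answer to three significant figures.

2.95 J

The assembly work is the sum of pairwise potential energies, U = Σ_{i<j} kqᵢqⱼ/rᵢⱼ.
All three pair separations equal the side length, 0.177 m.
U = (0.887) + (1.01) + (1.05) = 2.95 J.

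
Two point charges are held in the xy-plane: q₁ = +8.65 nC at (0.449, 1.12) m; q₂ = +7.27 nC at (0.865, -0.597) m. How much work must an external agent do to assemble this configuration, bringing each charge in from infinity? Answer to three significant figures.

The work to assemble the configuration equals its total potential energy, U = Σ kqᵢqⱼ/rᵢⱼ over all pairs.
Pair separations: r₁₂ = 1.77 m.
U = (3.20×10⁻⁷) = 3.20×10⁻⁷ J.

3.20×10⁻⁷ J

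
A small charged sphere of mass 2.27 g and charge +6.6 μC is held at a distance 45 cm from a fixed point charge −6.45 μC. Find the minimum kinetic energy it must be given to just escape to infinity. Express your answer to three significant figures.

To just escape, total mechanical energy must reach zero at infinity: ½mv²_min + U = 0, so ½mv²_min = −U = |kQq|/r.
|U| = |kQq|/r = (8.99×10⁹ N·m²/C²)(6.45×10⁻⁶)(6.60×10⁻⁶)/(0.450) = 0.850 J.

0.850 J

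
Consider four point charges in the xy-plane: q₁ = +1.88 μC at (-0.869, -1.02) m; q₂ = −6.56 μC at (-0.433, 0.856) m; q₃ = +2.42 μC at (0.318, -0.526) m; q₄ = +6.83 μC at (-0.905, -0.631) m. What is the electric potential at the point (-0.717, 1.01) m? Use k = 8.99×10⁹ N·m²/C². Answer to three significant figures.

Electric potential is a scalar, so the contributions from each charge add algebraically: V = Σ kqᵢ/rᵢ.
Distances from the field point to each charge: r₁ = 2.04 m, r₂ = 0.323 m, r₃ = 1.85 m, r₄ = 1.65 m.
V = k[(1.88×10⁻⁶)/(2.04) + (-6.56×10⁻⁶)/(0.323) + (2.42×10⁻⁶)/(1.85) + (6.83×10⁻⁶)/(1.65)] = -1.25×10⁵ V.

-1.25×10⁵ V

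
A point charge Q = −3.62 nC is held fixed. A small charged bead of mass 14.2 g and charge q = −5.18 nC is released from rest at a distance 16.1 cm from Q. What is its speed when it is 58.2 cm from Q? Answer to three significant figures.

Only the electrostatic force acts, so mechanical energy is conserved: ½mv² = U₁ − U₂ = kQq(1/r₁ − 1/r₂).
U₁ − U₂ = (8.99×10⁹ N·m²/C²)(-3.62×10⁻⁹ C)(-5.18×10⁻⁹ C)(1/0.161 − 1/0.582) = 7.57×10⁻⁷ J.
v = √(2·7.57×10⁻⁷/0.0142) = 0.0103 m/s.

0.0103 m/s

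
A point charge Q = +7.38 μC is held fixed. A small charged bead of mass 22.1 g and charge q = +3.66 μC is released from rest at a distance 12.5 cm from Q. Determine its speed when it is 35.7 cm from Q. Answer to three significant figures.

10.7 m/s

Only the electrostatic force acts, so mechanical energy is conserved: ½mv² = U₁ − U₂ = kQq(1/r₁ − 1/r₂).
U₁ − U₂ = (8.99×10⁹ N·m²/C²)(7.38×10⁻⁶ C)(3.66×10⁻⁶ C)(1/0.125 − 1/0.357) = 1.26 J.
v = √(2·1.26/0.0221) = 10.7 m/s.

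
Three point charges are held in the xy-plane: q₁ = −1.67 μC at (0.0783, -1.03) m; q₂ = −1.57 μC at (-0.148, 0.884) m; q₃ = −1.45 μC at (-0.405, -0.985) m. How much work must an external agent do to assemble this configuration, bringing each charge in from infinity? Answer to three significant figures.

0.0679 J

The assembly work is the sum of pairwise potential energies, U = Σ_{i<j} kqᵢqⱼ/rᵢⱼ.
Pair separations: r₁₂ = 1.93 m, r₁₃ = 0.485 m, r₂₃ = 1.89 m.
U = (0.0122) + (0.0448) + (0.0108) = 0.0679 J.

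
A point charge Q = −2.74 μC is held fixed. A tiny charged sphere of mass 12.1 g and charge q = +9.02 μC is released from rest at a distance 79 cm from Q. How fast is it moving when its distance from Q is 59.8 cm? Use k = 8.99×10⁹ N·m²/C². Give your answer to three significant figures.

Only the electrostatic force acts, so mechanical energy is conserved: ½mv² = U₁ − U₂ = kQq(1/r₁ − 1/r₂).
U₁ − U₂ = (8.99×10⁹ N·m²/C²)(-2.74×10⁻⁶ C)(9.02×10⁻⁶ C)(1/0.790 − 1/0.598) = 0.0903 J.
v = √(2·0.0903/0.0121) = 3.86 m/s.

3.86 m/s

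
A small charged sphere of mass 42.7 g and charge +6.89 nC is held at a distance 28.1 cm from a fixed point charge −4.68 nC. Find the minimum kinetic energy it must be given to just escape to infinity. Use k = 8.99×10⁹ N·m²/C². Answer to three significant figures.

To just escape, total mechanical energy must reach zero at infinity: ½mv²_min + U = 0, so ½mv²_min = −U = |kQq|/r.
|U| = |kQq|/r = (8.99×10⁹ N·m²/C²)(4.68×10⁻⁹)(6.89×10⁻⁹)/(0.281) = 1.03×10⁻⁶ J.

1.03×10⁻⁶ J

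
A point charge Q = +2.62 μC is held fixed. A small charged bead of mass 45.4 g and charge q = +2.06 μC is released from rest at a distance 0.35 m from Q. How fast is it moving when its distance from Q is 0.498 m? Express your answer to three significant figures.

Only the electrostatic force acts, so mechanical energy is conserved: ½mv² = U₁ − U₂ = kQq(1/r₁ − 1/r₂).
U₁ − U₂ = (8.99×10⁹ N·m²/C²)(2.62×10⁻⁶ C)(2.06×10⁻⁶ C)(1/0.350 − 1/0.498) = 0.0412 J.
v = √(2·0.0412/0.0454) = 1.35 m/s.

1.35 m/s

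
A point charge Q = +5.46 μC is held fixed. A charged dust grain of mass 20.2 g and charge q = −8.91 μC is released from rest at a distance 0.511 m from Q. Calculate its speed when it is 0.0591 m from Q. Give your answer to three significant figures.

25.5 m/s

Only the electrostatic force acts, so mechanical energy is conserved: ½mv² = U₁ − U₂ = kQq(1/r₁ − 1/r₂).
U₁ − U₂ = (8.99×10⁹ N·m²/C²)(5.46×10⁻⁶ C)(-8.91×10⁻⁶ C)(1/0.511 − 1/0.0591) = 6.54 J.
v = √(2·6.54/0.0202) = 25.5 m/s.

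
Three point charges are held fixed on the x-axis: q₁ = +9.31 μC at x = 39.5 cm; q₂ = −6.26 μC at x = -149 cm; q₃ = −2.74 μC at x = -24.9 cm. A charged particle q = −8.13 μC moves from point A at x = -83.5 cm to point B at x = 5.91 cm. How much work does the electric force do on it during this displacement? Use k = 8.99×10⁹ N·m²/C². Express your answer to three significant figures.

1.57 J

The work done by the electric force is W_field = −ΔU = −q(V_B − V_A) = q(V_A − V_B).
At A: distances to the source charges are 1.23 m, 0.655 m, 0.586 m; V_A = Σ kqᵢ/rᵢ = -5.99×10⁴ V.
At B: distances to the source charges are 0.336 m, 1.55 m, 0.308 m; V_B = Σ kqᵢ/rᵢ = 1.33×10⁵ V.
ΔV = V_B − V_A = 1.93×10⁵ V.
W_field = −qΔV = −(-8.13×10⁻⁶ C)(1.93×10⁵ V) = 1.57 J.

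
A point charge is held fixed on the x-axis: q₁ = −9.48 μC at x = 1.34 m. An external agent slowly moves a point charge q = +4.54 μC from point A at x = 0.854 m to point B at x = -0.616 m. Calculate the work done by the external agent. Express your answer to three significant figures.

0.598 J

For quasistatic motion the external work equals the change in potential energy: W_ext = qΔV = q(V_B − V_A).
At A: distance to the source charge is 0.486 m; V_A = kq₁/r = -1.75×10⁵ V.
At B: distance to the source charge is 1.96 m; V_B = kq₁/r = -4.36×10⁴ V.
ΔV = V_B − V_A = 1.32×10⁵ V.
W_ext = qΔV = (4.54×10⁻⁶ C)(1.32×10⁵ V) = 0.598 J.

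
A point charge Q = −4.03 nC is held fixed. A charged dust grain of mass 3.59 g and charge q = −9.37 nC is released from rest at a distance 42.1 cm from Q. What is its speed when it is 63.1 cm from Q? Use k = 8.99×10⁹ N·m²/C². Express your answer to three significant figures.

Only the electrostatic force acts, so mechanical energy is conserved: ½mv² = U₁ − U₂ = kQq(1/r₁ − 1/r₂).
U₁ − U₂ = (8.99×10⁹ N·m²/C²)(-4.03×10⁻⁹ C)(-9.37×10⁻⁹ C)(1/0.421 − 1/0.631) = 2.68×10⁻⁷ J.
v = √(2·2.68×10⁻⁷/3.59×10⁻³) = 0.0122 m/s.

0.0122 m/s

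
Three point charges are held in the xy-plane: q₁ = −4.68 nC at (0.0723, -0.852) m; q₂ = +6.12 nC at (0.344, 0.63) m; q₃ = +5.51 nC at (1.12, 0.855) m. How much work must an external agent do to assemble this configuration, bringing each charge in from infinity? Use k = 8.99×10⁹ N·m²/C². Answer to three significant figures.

8.86×10⁻⁸ J

The assembly work is the sum of pairwise potential energies, U = Σ_{i<j} kqᵢqⱼ/rᵢⱼ.
Pair separations: r₁₂ = 1.51 m, r₁₃ = 2.00 m, r₂₃ = 0.808 m.
U = (-1.71×10⁻⁷) + (-1.16×10⁻⁷) + (3.75×10⁻⁷) = 8.86×10⁻⁸ J.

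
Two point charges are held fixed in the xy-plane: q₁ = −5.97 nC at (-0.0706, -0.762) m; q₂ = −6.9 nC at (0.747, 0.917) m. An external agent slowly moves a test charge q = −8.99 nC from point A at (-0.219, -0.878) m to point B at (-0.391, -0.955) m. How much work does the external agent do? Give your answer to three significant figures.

For quasistatic motion the external work equals the change in potential energy: W_ext = qΔV = q(V_B − V_A).
At A: distances to the source charges are 0.188 m, 2.04 m; V_A = Σ kqᵢ/rᵢ = -315 V.
At B: distances to the source charges are 0.374 m, 2.19 m; V_B = Σ kqᵢ/rᵢ = -172 V.
ΔV = V_B − V_A = 144 V.
W_ext = qΔV = (-8.99×10⁻⁹ C)(144 V) = -1.29×10⁻⁶ J.

-1.29×10⁻⁶ J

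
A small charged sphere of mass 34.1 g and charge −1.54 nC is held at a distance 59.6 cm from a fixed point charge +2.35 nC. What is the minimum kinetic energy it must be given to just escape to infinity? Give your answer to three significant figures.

5.46×10⁻⁸ J

To just escape, total mechanical energy must reach zero at infinity: ½mv²_min + U = 0, so ½mv²_min = −U = |kQq|/r.
|U| = |kQq|/r = (8.99×10⁹ N·m²/C²)(2.35×10⁻⁹)(1.54×10⁻⁹)/(0.596) = 5.46×10⁻⁸ J.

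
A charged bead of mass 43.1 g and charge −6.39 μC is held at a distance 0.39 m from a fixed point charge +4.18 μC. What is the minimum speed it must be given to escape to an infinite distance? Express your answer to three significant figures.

5.35 m/s

To just escape, total mechanical energy must reach zero at infinity: ½mv²_min + U = 0, so ½mv²_min = −U = |kQq|/r.
|U| = |kQq|/r = (8.99×10⁹ N·m²/C²)(4.18×10⁻⁶)(6.39×10⁻⁶)/(0.390) = 0.616 J.
v_min = √(2|U|/m) = √(2·0.616/0.0431) = 5.35 m/s.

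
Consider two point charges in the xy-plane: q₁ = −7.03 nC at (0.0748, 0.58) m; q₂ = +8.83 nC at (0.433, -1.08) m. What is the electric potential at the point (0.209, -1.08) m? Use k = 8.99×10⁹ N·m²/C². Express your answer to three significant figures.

316 V

Electric potential is a scalar, so the contributions from each charge add algebraically: V = Σ kqᵢ/rᵢ.
Distances from the field point to each charge: r₁ = 1.67 m, r₂ = 0.224 m.
V = k[(-7.03×10⁻⁹)/(1.67) + (8.83×10⁻⁹)/(0.224)] = 316 V.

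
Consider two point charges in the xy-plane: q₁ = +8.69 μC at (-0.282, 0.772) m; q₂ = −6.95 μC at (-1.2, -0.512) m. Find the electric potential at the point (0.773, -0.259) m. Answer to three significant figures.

Electric potential is a scalar, so the contributions from each charge add algebraically: V = Σ kqᵢ/rᵢ.
Distances from the field point to each charge: r₁ = 1.48 m, r₂ = 1.99 m.
V = k[(8.69×10⁻⁶)/(1.48) + (-6.95×10⁻⁶)/(1.99)] = 2.15×10⁴ V.

2.15×10⁴ V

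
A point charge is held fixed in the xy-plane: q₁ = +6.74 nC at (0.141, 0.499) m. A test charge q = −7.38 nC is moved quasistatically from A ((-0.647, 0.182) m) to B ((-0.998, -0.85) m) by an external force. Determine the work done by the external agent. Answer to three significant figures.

2.73×10⁻⁷ J

For quasistatic motion the external work equals the change in potential energy: W_ext = qΔV = q(V_B − V_A).
At A: distance to the source charge is 0.849 m; V_A = kq₁/r = 71.3 V.
At B: distance to the source charge is 1.77 m; V_B = kq₁/r = 34.3 V.
ΔV = V_B − V_A = -37.0 V.
W_ext = qΔV = (-7.38×10⁻⁹ C)(-37.0 V) = 2.73×10⁻⁷ J.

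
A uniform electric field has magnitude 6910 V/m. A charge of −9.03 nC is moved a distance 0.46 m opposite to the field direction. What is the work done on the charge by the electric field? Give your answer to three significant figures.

The potential change for a displacement 0.46 m opposite to the field direction is ΔV = +Ed = 3180 V.
W_field = −qΔV = 2.87×10⁻⁵ J.

2.87×10⁻⁵ J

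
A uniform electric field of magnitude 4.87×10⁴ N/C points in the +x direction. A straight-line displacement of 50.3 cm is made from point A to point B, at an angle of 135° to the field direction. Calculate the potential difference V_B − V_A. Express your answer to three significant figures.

1.73×10⁴ V

Only the component of displacement along E changes the potential: ΔV = −E·d·cosθ.
ΔV = −(4.87×10⁴ V/m)(0.503 m)cos135° = 1.73×10⁴ V.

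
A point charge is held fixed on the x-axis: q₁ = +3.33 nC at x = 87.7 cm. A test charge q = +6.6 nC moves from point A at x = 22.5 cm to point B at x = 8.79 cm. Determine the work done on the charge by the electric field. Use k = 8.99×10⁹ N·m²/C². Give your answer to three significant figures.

The work done by the electric force is W_field = −ΔU = −q(V_B − V_A) = q(V_A − V_B).
At A: distance to the source charge is 0.652 m; V_A = kq₁/r = 45.9 V.
At B: distance to the source charge is 0.789 m; V_B = kq₁/r = 37.9 V.
ΔV = V_B − V_A = -7.98 V.
W_field = −qΔV = −(6.60×10⁻⁹ C)(-7.98 V) = 5.27×10⁻⁸ J.

5.27×10⁻⁸ J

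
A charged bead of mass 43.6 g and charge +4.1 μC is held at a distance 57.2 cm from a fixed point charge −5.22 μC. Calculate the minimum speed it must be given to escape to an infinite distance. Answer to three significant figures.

3.93 m/s

To just escape, total mechanical energy must reach zero at infinity: ½mv²_min + U = 0, so ½mv²_min = −U = |kQq|/r.
|U| = |kQq|/r = (8.99×10⁹ N·m²/C²)(5.22×10⁻⁶)(4.10×10⁻⁶)/(0.572) = 0.336 J.
v_min = √(2|U|/m) = √(2·0.336/0.0436) = 3.93 m/s.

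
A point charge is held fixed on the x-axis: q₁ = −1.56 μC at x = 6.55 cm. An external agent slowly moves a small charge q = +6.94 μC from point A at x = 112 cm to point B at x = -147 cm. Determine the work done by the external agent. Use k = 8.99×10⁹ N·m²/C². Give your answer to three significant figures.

For quasistatic motion the external work equals the change in potential energy: W_ext = qΔV = q(V_B − V_A).
At A: distance to the source charge is 1.05 m; V_A = kq₁/r = -1.33×10⁴ V.
At B: distance to the source charge is 1.54 m; V_B = kq₁/r = -9130 V.
ΔV = V_B − V_A = 4170 V.
W_ext = qΔV = (6.94×10⁻⁶ C)(4170 V) = 0.0289 J.

0.0289 J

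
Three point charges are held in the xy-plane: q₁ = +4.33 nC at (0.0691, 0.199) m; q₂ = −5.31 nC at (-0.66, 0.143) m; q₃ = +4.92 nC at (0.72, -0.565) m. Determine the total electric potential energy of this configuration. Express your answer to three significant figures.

-2.43×10⁻⁷ J

The assembly work is the sum of pairwise potential energies, U = Σ_{i<j} kqᵢqⱼ/rᵢⱼ.
Pair separations: r₁₂ = 0.731 m, r₁₃ = 1.00 m, r₂₃ = 1.55 m.
U = (-2.83×10⁻⁷) + (1.91×10⁻⁷) + (-1.51×10⁻⁷) = -2.43×10⁻⁷ J.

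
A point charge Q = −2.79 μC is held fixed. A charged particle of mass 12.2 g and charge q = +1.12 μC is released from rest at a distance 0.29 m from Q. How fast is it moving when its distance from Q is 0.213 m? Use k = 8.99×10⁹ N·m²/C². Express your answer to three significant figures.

2.40 m/s

Only the electrostatic force acts, so mechanical energy is conserved: ½mv² = U₁ − U₂ = kQq(1/r₁ − 1/r₂).
U₁ − U₂ = (8.99×10⁹ N·m²/C²)(-2.79×10⁻⁶ C)(1.12×10⁻⁶ C)(1/0.290 − 1/0.213) = 0.0350 J.
v = √(2·0.0350/0.0122) = 2.40 m/s.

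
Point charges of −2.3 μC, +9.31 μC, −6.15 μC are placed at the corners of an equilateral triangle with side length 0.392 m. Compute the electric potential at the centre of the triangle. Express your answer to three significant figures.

Electric potential is a scalar, so the contributions from each charge add algebraically: V = Σ kqᵢ/rᵢ.
The distance from each vertex to the centroid is a/√3 = 0.226 m.
V = k[(-2.30×10⁻⁶)/(0.226) + (9.31×10⁻⁶)/(0.226) + (-6.15×10⁻⁶)/(0.226)] = 3.42×10⁴ V.

3.42×10⁴ V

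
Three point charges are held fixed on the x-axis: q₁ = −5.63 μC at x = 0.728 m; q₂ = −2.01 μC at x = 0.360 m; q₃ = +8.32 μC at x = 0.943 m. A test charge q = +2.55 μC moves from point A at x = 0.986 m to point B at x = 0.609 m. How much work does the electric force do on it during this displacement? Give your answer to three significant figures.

The work done by the electric force is W_field = −ΔU = −q(V_B − V_A) = q(V_A − V_B).
At A: distances to the source charges are 0.258 m, 0.626 m, 0.0430 m; V_A = Σ kqᵢ/rᵢ = 1.51×10⁶ V.
At B: distances to the source charges are 0.119 m, 0.249 m, 0.334 m; V_B = Σ kqᵢ/rᵢ = -2.74×10⁵ V.
ΔV = V_B − V_A = -1.79×10⁶ V.
W_field = −qΔV = −(2.55×10⁻⁶ C)(-1.79×10⁶ V) = 4.56 J.

4.56 J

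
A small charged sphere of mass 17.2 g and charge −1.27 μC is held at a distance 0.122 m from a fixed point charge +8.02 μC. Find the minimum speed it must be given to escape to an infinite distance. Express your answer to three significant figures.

To just escape, total mechanical energy must reach zero at infinity: ½mv²_min + U = 0, so ½mv²_min = −U = |kQq|/r.
|U| = |kQq|/r = (8.99×10⁹ N·m²/C²)(8.02×10⁻⁶)(1.27×10⁻⁶)/(0.122) = 0.751 J.
v_min = √(2|U|/m) = √(2·0.751/0.0172) = 9.34 m/s.

9.34 m/s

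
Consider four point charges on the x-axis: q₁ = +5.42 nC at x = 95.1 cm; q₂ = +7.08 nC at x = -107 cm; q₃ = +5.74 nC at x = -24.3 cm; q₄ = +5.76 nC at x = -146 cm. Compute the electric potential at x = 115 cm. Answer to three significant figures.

Electric potential is a scalar, so the contributions from each charge add algebraically: V = Σ kqᵢ/rᵢ.
Distances from the field point to each charge: r₁ = 0.199 m, r₂ = 2.22 m, r₃ = 1.39 m, r₄ = 2.61 m.
V = k[(5.42×10⁻⁹)/(0.199) + (7.08×10⁻⁹)/(2.22) + (5.74×10⁻⁹)/(1.39) + (5.76×10⁻⁹)/(2.61)] = 330 V.

330 V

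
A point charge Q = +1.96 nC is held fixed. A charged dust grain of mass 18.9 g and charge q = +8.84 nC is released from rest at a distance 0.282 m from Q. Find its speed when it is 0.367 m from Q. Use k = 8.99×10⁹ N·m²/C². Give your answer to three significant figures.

Only the electrostatic force acts, so mechanical energy is conserved: ½mv² = U₁ − U₂ = kQq(1/r₁ − 1/r₂).
U₁ − U₂ = (8.99×10⁹ N·m²/C²)(1.96×10⁻⁹ C)(8.84×10⁻⁹ C)(1/0.282 − 1/0.367) = 1.28×10⁻⁷ J.
v = √(2·1.28×10⁻⁷/0.0189) = 3.68×10⁻³ m/s.

3.68×10⁻³ m/s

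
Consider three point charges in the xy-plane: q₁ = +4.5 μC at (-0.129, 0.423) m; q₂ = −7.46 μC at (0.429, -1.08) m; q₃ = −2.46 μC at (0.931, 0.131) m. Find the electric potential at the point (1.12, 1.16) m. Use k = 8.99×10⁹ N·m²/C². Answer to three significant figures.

Electric potential is a scalar, so the contributions from each charge add algebraically: V = Σ kqᵢ/rᵢ.
Distances from the field point to each charge: r₁ = 1.45 m, r₂ = 2.34 m, r₃ = 1.05 m.
V = k[(4.50×10⁻⁶)/(1.45) + (-7.46×10⁻⁶)/(2.34) + (-2.46×10⁻⁶)/(1.05)] = -2.19×10⁴ V.

-2.19×10⁴ V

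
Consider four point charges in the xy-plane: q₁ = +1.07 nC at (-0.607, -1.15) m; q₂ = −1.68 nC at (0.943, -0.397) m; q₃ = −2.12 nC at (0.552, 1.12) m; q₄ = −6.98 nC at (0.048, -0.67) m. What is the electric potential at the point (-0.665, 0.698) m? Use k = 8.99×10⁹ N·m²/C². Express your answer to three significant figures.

Electric potential is a scalar, so the contributions from each charge add algebraically: V = Σ kqᵢ/rᵢ.
Distances from the field point to each charge: r₁ = 1.85 m, r₂ = 1.95 m, r₃ = 1.29 m, r₄ = 1.54 m.
V = k[(1.07×10⁻⁹)/(1.85) + (-1.68×10⁻⁹)/(1.95) + (-2.12×10⁻⁹)/(1.29) + (-6.98×10⁻⁹)/(1.54)] = -58.0 V.

-58.0 V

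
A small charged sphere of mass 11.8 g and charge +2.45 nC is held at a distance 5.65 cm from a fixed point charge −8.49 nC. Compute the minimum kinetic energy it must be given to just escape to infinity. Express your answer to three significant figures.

To just escape, total mechanical energy must reach zero at infinity: ½mv²_min + U = 0, so ½mv²_min = −U = |kQq|/r.
|U| = |kQq|/r = (8.99×10⁹ N·m²/C²)(8.49×10⁻⁹)(2.45×10⁻⁹)/(0.0565) = 3.31×10⁻⁶ J.

3.31×10⁻⁶ J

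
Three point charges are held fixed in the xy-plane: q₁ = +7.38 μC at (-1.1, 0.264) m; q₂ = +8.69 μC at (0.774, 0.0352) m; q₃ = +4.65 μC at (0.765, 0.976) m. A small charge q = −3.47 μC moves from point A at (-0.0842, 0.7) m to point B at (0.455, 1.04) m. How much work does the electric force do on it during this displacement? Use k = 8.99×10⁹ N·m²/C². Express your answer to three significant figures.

The work done by the electric force is W_field = −ΔU = −q(V_B − V_A) = q(V_A − V_B).
At A: distances to the source charges are 1.11 m, 1.09 m, 0.893 m; V_A = Σ kqᵢ/rᵢ = 1.79×10⁵ V.
At B: distances to the source charges are 1.74 m, 1.05 m, 0.317 m; V_B = Σ kqᵢ/rᵢ = 2.44×10⁵ V.
ΔV = V_B − V_A = 6.55×10⁴ V.
W_field = −qΔV = −(-3.47×10⁻⁶ C)(6.55×10⁴ V) = 0.227 J.

0.227 J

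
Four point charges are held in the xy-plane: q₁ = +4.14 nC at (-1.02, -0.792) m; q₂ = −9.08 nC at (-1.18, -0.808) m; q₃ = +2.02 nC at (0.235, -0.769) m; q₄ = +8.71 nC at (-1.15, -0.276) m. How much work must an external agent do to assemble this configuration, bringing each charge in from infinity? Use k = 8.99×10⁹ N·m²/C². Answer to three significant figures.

The assembly work is the sum of pairwise potential energies, U = Σ_{i<j} kqᵢqⱼ/rᵢⱼ.
Pair separations: r₁₂ = 0.161 m, r₁₃ = 1.26 m, r₁₄ = 0.532 m, r₂₃ = 1.42 m, r₂₄ = 0.533 m, r₃₄ = 1.47 m.
Summing all 6 pair terms gives U = -2.78×10⁻⁶ J.

-2.78×10⁻⁶ J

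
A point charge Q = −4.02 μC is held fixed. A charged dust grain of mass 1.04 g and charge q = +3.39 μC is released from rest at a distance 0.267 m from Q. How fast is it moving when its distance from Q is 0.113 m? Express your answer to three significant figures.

34.7 m/s

Only the electrostatic force acts, so mechanical energy is conserved: ½mv² = U₁ − U₂ = kQq(1/r₁ − 1/r₂).
U₁ − U₂ = (8.99×10⁹ N·m²/C²)(-4.02×10⁻⁶ C)(3.39×10⁻⁶ C)(1/0.267 − 1/0.113) = 0.625 J.
v = √(2·0.625/1.04×10⁻³) = 34.7 m/s.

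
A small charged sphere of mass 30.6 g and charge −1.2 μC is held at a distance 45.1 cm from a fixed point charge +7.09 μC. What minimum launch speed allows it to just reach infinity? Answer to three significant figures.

To just escape, total mechanical energy must reach zero at infinity: ½mv²_min + U = 0, so ½mv²_min = −U = |kQq|/r.
|U| = |kQq|/r = (8.99×10⁹ N·m²/C²)(7.09×10⁻⁶)(1.20×10⁻⁶)/(0.451) = 0.170 J.
v_min = √(2|U|/m) = √(2·0.170/0.0306) = 3.33 m/s.

3.33 m/s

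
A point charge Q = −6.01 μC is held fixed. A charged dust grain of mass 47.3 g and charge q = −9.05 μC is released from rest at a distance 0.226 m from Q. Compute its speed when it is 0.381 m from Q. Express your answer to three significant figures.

Only the electrostatic force acts, so mechanical energy is conserved: ½mv² = U₁ − U₂ = kQq(1/r₁ − 1/r₂).
U₁ − U₂ = (8.99×10⁹ N·m²/C²)(-6.01×10⁻⁶ C)(-9.05×10⁻⁶ C)(1/0.226 − 1/0.381) = 0.880 J.
v = √(2·0.880/0.0473) = 6.10 m/s.

6.10 m/s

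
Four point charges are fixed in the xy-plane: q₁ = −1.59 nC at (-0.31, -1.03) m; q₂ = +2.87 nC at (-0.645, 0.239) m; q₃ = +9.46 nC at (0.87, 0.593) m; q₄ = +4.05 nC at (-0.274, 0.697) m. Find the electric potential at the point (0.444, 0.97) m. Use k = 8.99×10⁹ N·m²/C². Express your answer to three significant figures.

210 V

Electric potential is a scalar, so the contributions from each charge add algebraically: V = Σ kqᵢ/rᵢ.
Distances from the field point to each charge: r₁ = 2.14 m, r₂ = 1.31 m, r₃ = 0.569 m, r₄ = 0.768 m.
V = k[(-1.59×10⁻⁹)/(2.14) + (2.87×10⁻⁹)/(1.31) + (9.46×10⁻⁹)/(0.569) + (4.05×10⁻⁹)/(0.768)] = 210 V.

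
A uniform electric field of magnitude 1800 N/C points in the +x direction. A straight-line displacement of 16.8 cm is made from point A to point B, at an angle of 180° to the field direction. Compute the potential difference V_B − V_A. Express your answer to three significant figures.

Only the component of displacement along E changes the potential: ΔV = −E·d·cosθ.
ΔV = −(1800 V/m)(0.168 m)cos180° = 302 V.

302 V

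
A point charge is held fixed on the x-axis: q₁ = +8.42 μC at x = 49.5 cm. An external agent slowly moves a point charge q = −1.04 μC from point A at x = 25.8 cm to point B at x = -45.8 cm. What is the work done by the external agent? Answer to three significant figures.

0.250 J

For quasistatic motion the external work equals the change in potential energy: W_ext = qΔV = q(V_B − V_A).
At A: distance to the source charge is 0.237 m; V_A = kq₁/r = 3.19×10⁵ V.
At B: distance to the source charge is 0.953 m; V_B = kq₁/r = 7.94×10⁴ V.
ΔV = V_B − V_A = -2.40×10⁵ V.
W_ext = qΔV = (-1.04×10⁻⁶ C)(-2.40×10⁵ V) = 0.250 J.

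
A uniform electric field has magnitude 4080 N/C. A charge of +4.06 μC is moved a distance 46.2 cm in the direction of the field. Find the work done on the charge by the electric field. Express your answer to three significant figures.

7.65×10⁻³ J

The potential change for a displacement 46.2 cm in the direction of the field is ΔV = −Ed = -1880 V.
W_field = −qΔV = 7.65×10⁻³ J.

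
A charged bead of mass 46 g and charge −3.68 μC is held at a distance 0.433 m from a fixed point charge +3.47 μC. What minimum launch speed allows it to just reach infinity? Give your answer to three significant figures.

To just escape, total mechanical energy must reach zero at infinity: ½mv²_min + U = 0, so ½mv²_min = −U = |kQq|/r.
|U| = |kQq|/r = (8.99×10⁹ N·m²/C²)(3.47×10⁻⁶)(3.68×10⁻⁶)/(0.433) = 0.265 J.
v_min = √(2|U|/m) = √(2·0.265/0.0460) = 3.40 m/s.

3.40 m/s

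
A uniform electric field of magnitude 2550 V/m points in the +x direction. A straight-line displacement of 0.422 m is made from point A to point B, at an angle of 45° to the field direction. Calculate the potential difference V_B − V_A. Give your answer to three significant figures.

Only the component of displacement along E changes the potential: ΔV = −E·d·cosθ.
ΔV = −(2550 V/m)(0.422 m)cos45° = -761 V.

-761 V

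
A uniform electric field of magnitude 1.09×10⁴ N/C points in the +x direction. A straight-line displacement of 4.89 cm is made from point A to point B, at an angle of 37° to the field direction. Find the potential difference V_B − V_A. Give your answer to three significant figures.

-426 V

Only the component of displacement along E changes the potential: ΔV = −E·d·cosθ.
ΔV = −(1.09×10⁴ V/m)(0.0489 m)cos37° = -426 V.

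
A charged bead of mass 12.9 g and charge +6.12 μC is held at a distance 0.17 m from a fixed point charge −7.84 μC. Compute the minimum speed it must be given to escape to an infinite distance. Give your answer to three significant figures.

To just escape, total mechanical energy must reach zero at infinity: ½mv²_min + U = 0, so ½mv²_min = −U = |kQq|/r.
|U| = |kQq|/r = (8.99×10⁹ N·m²/C²)(7.84×10⁻⁶)(6.12×10⁻⁶)/(0.170) = 2.54 J.
v_min = √(2|U|/m) = √(2·2.54/0.0129) = 19.8 m/s.

19.8 m/s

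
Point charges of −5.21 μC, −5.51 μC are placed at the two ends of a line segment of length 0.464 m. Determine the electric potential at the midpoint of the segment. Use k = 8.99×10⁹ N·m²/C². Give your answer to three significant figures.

The total potential is the scalar sum of each charge's contribution, V = Σ kqᵢ/rᵢ.
Each charge is 0.232 m from the midpoint.
V = k[(-5.21×10⁻⁶)/(0.232) + (-5.51×10⁻⁶)/(0.232)] = -4.15×10⁵ V.

-4.15×10⁵ V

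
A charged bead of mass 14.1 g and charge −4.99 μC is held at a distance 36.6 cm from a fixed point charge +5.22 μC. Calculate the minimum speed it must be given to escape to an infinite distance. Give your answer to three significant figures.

To just escape, total mechanical energy must reach zero at infinity: ½mv²_min + U = 0, so ½mv²_min = −U = |kQq|/r.
|U| = |kQq|/r = (8.99×10⁹ N·m²/C²)(5.22×10⁻⁶)(4.99×10⁻⁶)/(0.366) = 0.640 J.
v_min = √(2|U|/m) = √(2·0.640/0.0141) = 9.53 m/s.

9.53 m/s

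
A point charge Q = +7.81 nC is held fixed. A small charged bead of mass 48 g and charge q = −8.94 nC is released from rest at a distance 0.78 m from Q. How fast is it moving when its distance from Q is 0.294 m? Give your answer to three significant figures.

Only the electrostatic force acts, so mechanical energy is conserved: ½mv² = U₁ − U₂ = kQq(1/r₁ − 1/r₂).
U₁ − U₂ = (8.99×10⁹ N·m²/C²)(7.81×10⁻⁹ C)(-8.94×10⁻⁹ C)(1/0.780 − 1/0.294) = 1.33×10⁻⁶ J.
v = √(2·1.33×10⁻⁶/0.0480) = 7.45×10⁻³ m/s.

7.45×10⁻³ m/s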